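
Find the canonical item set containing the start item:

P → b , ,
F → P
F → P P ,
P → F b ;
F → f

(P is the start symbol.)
First, augment the grammar with P' → P
I₀ = CLOSURE({ [P' → . P] }):
  [P' → . P] has the dot before P: add [P → . b , ,], [P → . F b ;]
  [P → . F b ;] has the dot before F: add [F → . P], [F → . P P ,], [F → . f]
No further items can be added.

I₀ = { [F → . P P ,], [F → . P], [F → . f], [P → . F b ;], [P → . b , ,], [P' → . P] }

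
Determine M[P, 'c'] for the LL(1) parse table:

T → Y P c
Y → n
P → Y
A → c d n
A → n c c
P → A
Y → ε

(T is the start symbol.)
To find M[P, 'c'], we find productions for P where 'c' is in the predict set (PREDICT(N → α) = (FIRST(α) \ {ε}) ∪ (FOLLOW(N) if α ⇒* ε)).

Relevant sets:
  FIRST(Y) = { 'n', ε }
  FIRST(A) = { 'c', 'n' }
  FOLLOW(P) = { 'c' }

P → Y: PREDICT = { 'c', 'n' }
  'c' is in predict set, so this production goes in M[P, 'c']
P → A: PREDICT = { 'c', 'n' }
  'c' is in predict set, so this production goes in M[P, 'c']

M[P, 'c'] = P → Y, P → A  (a multiply-defined cell — the grammar is not LL(1))

Answer: P → Y, P → A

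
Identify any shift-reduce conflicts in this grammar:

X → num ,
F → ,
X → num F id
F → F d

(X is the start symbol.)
A shift-reduce conflict occurs when an LR(0) state has both:
  - a complete (reduce) item [A → α .] (dot at the end), and
  - a shift item [B → β . c γ] (dot before a terminal).

Augment with X' → X and build the canonical LR(0) collection (I0 = CLOSURE({[X' → . X]}), then GOTO on every symbol after a dot until no new states appear). It has 7 states:
  I0: { [X → . num ,], [X → . num F id], [X' → . X] }  — shift
  I1: { [X' → X .] }  — accept
  I2: { [F → . ,], [F → . F d], [X → num . ,], [X → num . F id] }  — shift
  I3: { [F → , .], [X → num , .] }  — 2 reduces
  I4: { [F → F . d], [X → num F . id] }  — shift
  I5: { [F → F d .] }  — reduce
  I6: { [X → num F id .] }  — reduce

No state contains both a complete item and a shift item.

Answer: No shift-reduce conflicts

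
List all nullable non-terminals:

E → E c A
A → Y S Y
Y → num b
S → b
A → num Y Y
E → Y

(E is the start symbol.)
There are no ε-productions, so no non-terminal can derive ε.
No non-terminals are nullable.

Answer: None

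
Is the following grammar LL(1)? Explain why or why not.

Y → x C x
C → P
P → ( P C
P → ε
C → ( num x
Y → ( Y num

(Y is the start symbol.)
No. Predict set conflict for C: { '(' }

A grammar is LL(1) if for each non-terminal N with multiple productions, the predict sets of those productions are pairwise disjoint, where PREDICT(N → α) = (FIRST(α) \ {ε}) ∪ (FOLLOW(N) if α ⇒* ε).

Relevant sets:
  FIRST(P) = { '(', ε }
  FOLLOW(C) = { '(', 'x' }
  FOLLOW(P) = { '(', 'x' }

For Y:
  PREDICT(Y → x C x) = { 'x' }
  PREDICT(Y → '(' Y num) = { '(' }
For C:
  PREDICT(C → P) = { '(', 'x' }
  PREDICT(C → '(' num x) = { '(' }
For P:
  PREDICT(P → '(' P C) = { '(' }
  PREDICT(P → ε) = { '(', 'x' }

Conflict found: Predict set conflict for C: { '(' }
The grammar is NOT LL(1).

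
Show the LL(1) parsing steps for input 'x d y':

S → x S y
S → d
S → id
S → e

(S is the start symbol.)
Stack is shown with the top on the left.

Stack    Input    Action
------------------------
S $      x d y $  output S → x S y
x S y $  x d y $  match 'x'
S y $    d y $    output S → d
d y $    d y $    match 'd'
y $      y $      match 'y'
$        $        accept

The string is accepted.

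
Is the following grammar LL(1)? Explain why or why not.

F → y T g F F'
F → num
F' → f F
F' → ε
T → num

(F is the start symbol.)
A grammar is LL(1) if for each non-terminal N with multiple productions, the predict sets of those productions are pairwise disjoint, where PREDICT(N → α) = (FIRST(α) \ {ε}) ∪ (FOLLOW(N) if α ⇒* ε).

Relevant sets:
  FOLLOW(F') = { $, 'f' }

For F:
  PREDICT(F → y T g F F') = { 'y' }
  PREDICT(F → num) = { 'num' }
For F':
  PREDICT(F' → f F) = { 'f' }
  PREDICT(F' → ε) = { $, 'f' }
T has a single production, so nothing to check there.

Conflict found: Predict set conflict for F': { 'f' }
The grammar is NOT LL(1).

Answer: No. Predict set conflict for F': { 'f' }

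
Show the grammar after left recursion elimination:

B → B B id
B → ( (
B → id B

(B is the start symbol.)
B is directly left-recursive. The standard transformation for
  A → A α₁ | ... | A α_m | β₁ | ... | β_n
is
  A  → β₁ A' | ... | β_n A'
  A' → α₁ A' | ... | α_m A' | ε

B → ( ( becomes B → ( ( B'
B → id B becomes B → id B B'
B → B B id becomes B' → B id B'
Add B' → ε

Resulting grammar:
B → ( ( B'
B → id B B'
B' → B id B'
B' → ε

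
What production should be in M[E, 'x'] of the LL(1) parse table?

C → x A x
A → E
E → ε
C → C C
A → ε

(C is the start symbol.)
E → ε

To find M[E, 'x'], we find productions for E where 'x' is in the predict set (PREDICT(N → α) = (FIRST(α) \ {ε}) ∪ (FOLLOW(N) if α ⇒* ε)).

Relevant sets:
  FOLLOW(E) = { 'x' }

E → ε: PREDICT = { 'x' }
  'x' is in predict set, so this production goes in M[E, 'x']

M[E, 'x'] = E → ε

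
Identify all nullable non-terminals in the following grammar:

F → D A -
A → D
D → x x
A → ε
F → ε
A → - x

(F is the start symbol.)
ε-productions: A → ε, F → ε
So A, F are immediately nullable.
No further non-terminal can be added: every production for the remaining non-terminals contains a terminal or a non-nullable non-terminal.
Nullable = { 'A', 'F' }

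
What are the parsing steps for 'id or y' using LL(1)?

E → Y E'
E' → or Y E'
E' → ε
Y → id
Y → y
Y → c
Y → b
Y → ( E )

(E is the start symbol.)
LL(1) parsing maintains a stack (initially the start symbol over $) and the input. At each step: if the stack top is a terminal, match it against the current input token; if it is a non-terminal N, replace it with the RHS of M[N, lookahead] (the unique production whose predict set contains the lookahead).

Stack is shown with the top on the left.

Stack      Input      Action
----------------------------
E $        id or y $  output E → Y E'
Y E' $     id or y $  output Y → id
id E' $    id or y $  match 'id'
E' $       or y $     output E' → or Y E'
or Y E' $  or y $     match 'or'
Y E' $     y $        output Y → y
y E' $     y $        match 'y'
E' $       $          output E' → ε
$          $          accept

The string is accepted.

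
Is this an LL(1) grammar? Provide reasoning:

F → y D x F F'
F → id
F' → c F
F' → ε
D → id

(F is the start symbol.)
No. Predict set conflict for F': { 'c' }

Relevant sets:
  FOLLOW(F') = { $, 'c' }

For F:
  PREDICT(F → y D x F F') = { 'y' }
  PREDICT(F → id) = { 'id' }
For F':
  PREDICT(F' → c F) = { 'c' }
  PREDICT(F' → ε) = { $, 'c' }
D has a single production, so nothing to check there.

Conflict found: Predict set conflict for F': { 'c' }
The grammar is NOT LL(1).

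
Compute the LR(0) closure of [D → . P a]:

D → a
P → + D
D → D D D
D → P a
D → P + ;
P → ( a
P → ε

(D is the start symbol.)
Start with: [D → . P a]
  [D → . P a] has the dot before P: add [P → . + D], [P → . ( a], [P → .]
No further items can be added.

CLOSURE = { [D → . P a], [P → . ( a], [P → . + D], [P → .] }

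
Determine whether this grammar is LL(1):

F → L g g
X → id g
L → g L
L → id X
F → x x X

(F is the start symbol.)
Relevant sets:
  FIRST(L) = { 'g', 'id' }

For F:
  PREDICT(F → L g g) = { 'g', 'id' }
  PREDICT(F → x x X) = { 'x' }
For L:
  PREDICT(L → g L) = { 'g' }
  PREDICT(L → id X) = { 'id' }
X has a single production, so nothing to check there.

All predict sets are disjoint. The grammar IS LL(1).

Answer: Yes, the grammar is LL(1).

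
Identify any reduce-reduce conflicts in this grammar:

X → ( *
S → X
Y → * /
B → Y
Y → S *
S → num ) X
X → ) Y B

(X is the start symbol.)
A reduce-reduce conflict occurs when an LR(0) state has two complete items [A → α .] and [B → β .] — both call for a reduction, and with no lookahead the parser cannot choose between them.

Augment with X' → X and build the canonical LR(0) collection (I0 = CLOSURE({[X' → . X]}), then GOTO on every symbol after a dot until no new states appear). It has 16 states:
  I0: { [X → . ( *], [X → . ) Y B], [X' → . X] }  — shift
  I1: { [X → ( . *] }  — shift
  I2: { [S → . X], [S → . num ) X], [X → ) . Y B], [X → . ( *], [X → . ) Y B], [Y → . * /], [Y → . S *] }  — shift
  I3: { [X' → X .] }  — accept
  I4: { [Y → * . /] }  — shift
  I5: { [Y → S . *] }  — shift
  I6: { [S → X .] }  — reduce
  I7: { [B → . Y], [S → . X], [S → . num ) X], [X → ) Y . B], [X → . ( *], [X → . ) Y B], [Y → . * /], [Y → . S *] }  — shift
  I8: { [S → num . ) X] }  — shift
  I9: { [S → num ) . X], [X → . ( *], [X → . ) Y B] }  — shift
  I10: { [S → num ) X .] }  — reduce
  I11: { [X → ) Y B .] }  — reduce
  I12: { [B → Y .] }  — reduce
  I13: { [Y → S * .] }  — reduce
  I14: { [Y → * / .] }  — reduce
  I15: { [X → ( * .] }  — reduce

No state contains more than one complete item.

Answer: No reduce-reduce conflicts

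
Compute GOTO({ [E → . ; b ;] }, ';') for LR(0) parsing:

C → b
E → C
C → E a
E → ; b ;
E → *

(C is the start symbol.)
{ [E → ; . b ;] }

GOTO(I, ';') = CLOSURE({ [A → αX.β] : [A → α.Xβ] ∈ I, X = ';' })

Items with dot before ';', with the dot advanced:
  [E → . ; b ;] → [E → ; . b ;]
Closure adds nothing (no advanced item has the dot before a non-terminal).

GOTO = { [E → ; . b ;] }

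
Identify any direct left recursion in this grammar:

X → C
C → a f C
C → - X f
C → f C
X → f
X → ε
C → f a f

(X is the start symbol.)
No direct left recursion

Direct left recursion occurs when N → N α for some non-terminal N (the right-hand side begins with the left-hand side itself).

X → C: starts with C
C → a f C: starts with a
C → - X f: starts with '-'
C → f C: starts with f
X → f: starts with f
X → ε: starts with ε
C → f a f: starts with f

No direct left recursion found.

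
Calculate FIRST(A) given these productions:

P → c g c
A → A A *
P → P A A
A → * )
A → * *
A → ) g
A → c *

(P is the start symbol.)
{ ')', '*', 'c' }

From A → A A *:
  - A is the symbol being defined: contributes nothing new
    A is not nullable, so stop
From A → * ):
  - '*' is a terminal: add '*' and stop
From A → * *:
  - '*' is a terminal: add '*' and stop
From A → ) g:
  - ')' is a terminal: add ')' and stop
From A → c *:
  - c is a terminal: add 'c' and stop

Collecting: FIRST(A) = { ')', '*', 'c' }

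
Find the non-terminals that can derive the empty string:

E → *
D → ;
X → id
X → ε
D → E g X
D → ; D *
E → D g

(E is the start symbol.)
ε-productions: X → ε
So X is immediately nullable.
No further non-terminal can be added: every production for the remaining non-terminals contains a terminal or a non-nullable non-terminal.
Nullable = { 'X' }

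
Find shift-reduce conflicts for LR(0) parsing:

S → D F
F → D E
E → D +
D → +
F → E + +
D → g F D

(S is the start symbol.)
No shift-reduce conflicts

Augment with S' → S and build the canonical LR(0) collection (I0 = CLOSURE({[S' → . S]}), then GOTO on every symbol after a dot until no new states appear). It has 16 states:
  I0: { [D → . +], [D → . g F D], [S → . D F], [S' → . S] }  — shift
  I1: { [D → + .] }  — reduce
  I2: { [D → . +], [D → . g F D], [E → . D +], [F → . D E], [F → . E + +], [S → D . F] }  — shift
  I3: { [S' → S .] }  — accept
  I4: { [D → . +], [D → . g F D], [D → g . F D], [E → . D +], [F → . D E], [F → . E + +] }  — shift
  I5: { [D → . +], [D → . g F D], [E → . D +], [E → D . +], [F → D . E] }  — shift
  I6: { [F → E . + +] }  — shift
  I7: { [D → . +], [D → . g F D], [D → g F . D] }  — shift
  I8: { [D → g F D .] }  — reduce
  I9: { [F → E + . +] }  — shift
  I10: { [F → E + + .] }  — reduce
  I11: { [D → + .], [E → D + .] }  — 2 reduces
  I12: { [E → D . +] }  — shift
  I13: { [F → D E .] }  — reduce
  I14: { [E → D + .] }  — reduce
  I15: { [S → D F .] }  — reduce

No state contains both a complete item and a shift item.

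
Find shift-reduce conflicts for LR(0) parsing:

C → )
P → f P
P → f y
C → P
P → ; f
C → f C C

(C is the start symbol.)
Augment with C' → C and build the canonical LR(0) collection (I0 = CLOSURE({[C' → . C]}), then GOTO on every symbol after a dot until no new states appear). It has 11 states:
  I0: { [C → . )], [C → . P], [C → . f C C], [C' → . C], [P → . ; f], [P → . f P], [P → . f y] }  — shift
  I1: { [C → ) .] }  — reduce
  I2: { [P → ; . f] }  — shift
  I3: { [C' → C .] }  — accept
  I4: { [C → P .] }  — reduce
  I5: { [C → . )], [C → . P], [C → . f C C], [C → f . C C], [P → . ; f], [P → . f P], [P → . f y], [P → f . P], [P → f . y] }  — shift
  I6: { [C → . )], [C → . P], [C → . f C C], [C → f C . C], [P → . ; f], [P → . f P], [P → . f y] }  — shift
  I7: { [C → P .], [P → f P .] }  — 2 reduces
  I8: { [P → f y .] }  — reduce
  I9: { [C → f C C .] }  — reduce
  I10: { [P → ; f .] }  — reduce

No state contains both a complete item and a shift item.

Answer: No shift-reduce conflicts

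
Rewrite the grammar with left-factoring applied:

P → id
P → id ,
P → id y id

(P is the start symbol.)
P → id P'
P' → ε
P' → ,
P' → y id

Left-factoring transforms A → αβ₁ | αβ₂ into A → αA' and A' → β₁ | β₂
(α is the longest common prefix among the alternatives). Repeat until
no nonterminal has two alternatives with a common prefix.

Round 1: P has alternatives sharing prefix 'id'. Introduce P': P → id P'
  Add: P' → ε
  Add: P' → ,
  Add: P' → y id

No remaining common prefixes — done.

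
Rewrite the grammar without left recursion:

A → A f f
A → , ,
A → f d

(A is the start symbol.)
A → , , A'
A → f d A'
A' → f f A'
A' → ε

A is directly left-recursive. The standard transformation for
  A → A α₁ | ... | A α_m | β₁ | ... | β_n
is
  A  → β₁ A' | ... | β_n A'
  A' → α₁ A' | ... | α_m A' | ε

A → , , becomes A → , , A'
A → f d becomes A → f d A'
A → A f f becomes A' → f f A'
Add A' → ε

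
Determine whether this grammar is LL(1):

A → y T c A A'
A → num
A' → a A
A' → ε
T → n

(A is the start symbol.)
No. Predict set conflict for A': { 'a' }

Relevant sets:
  FOLLOW(A') = { $, 'a' }

For A:
  PREDICT(A → y T c A A') = { 'y' }
  PREDICT(A → num) = { 'num' }
For A':
  PREDICT(A' → a A) = { 'a' }
  PREDICT(A' → ε) = { $, 'a' }
T has a single production, so nothing to check there.

Conflict found: Predict set conflict for A': { 'a' }
The grammar is NOT LL(1).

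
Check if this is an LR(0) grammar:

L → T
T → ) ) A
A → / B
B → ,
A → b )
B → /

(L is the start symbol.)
Yes, the grammar is LR(0)

A grammar is LR(0) if no state in the canonical LR(0) collection has:
  - both a shift item (dot before a terminal) and a complete item (shift-reduce conflict), or
  - two or more complete items (reduce-reduce conflict; the accept item [L' → L .] counts as a complete item here).

Augment with L' → L and build the canonical LR(0) collection (I0 = CLOSURE({[L' → . L]}), then GOTO on every symbol after a dot until no new states appear). It has 12 states:
  I0: { [L → . T], [L' → . L], [T → . ) ) A] }  — shift
  I1: { [T → ) . ) A] }  — shift
  I2: { [L' → L .] }  — accept
  I3: { [L → T .] }  — reduce
  I4: { [A → . / B], [A → . b )], [T → ) ) . A] }  — shift
  I5: { [A → / . B], [B → . ,], [B → . /] }  — shift
  I6: { [T → ) ) A .] }  — reduce
  I7: { [A → b . )] }  — shift
  I8: { [A → b ) .] }  — reduce
  I9: { [B → , .] }  — reduce
  I10: { [B → / .] }  — reduce
  I11: { [A → / B .] }  — reduce

Every state is either a pure shift/goto state or contains exactly one complete item and nothing to shift — no conflicts. The grammar is LR(0).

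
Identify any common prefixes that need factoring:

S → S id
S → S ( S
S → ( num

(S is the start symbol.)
Left-factoring is needed when two productions for the same non-terminal
share a common prefix on the right-hand side.

Productions for S:
  S → S id
  S → S ( S
  S → ( num

Found common prefix 'S' in productions for S

Answer: Yes, S has productions with common prefix 'S'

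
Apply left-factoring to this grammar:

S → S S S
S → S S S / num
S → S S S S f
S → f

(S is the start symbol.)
S → S S S S'
S' → ε
S' → / num
S' → S f
S → f

Left-factoring transforms A → αβ₁ | αβ₂ into A → αA' and A' → β₁ | β₂
(α is the longest common prefix among the alternatives). Repeat until
no nonterminal has two alternatives with a common prefix.

Round 1: S has alternatives sharing prefix 'S S S'. Introduce S': S → S S S S'
  Add: S' → ε
  Add: S' → / num
  Add: S' → S f

No remaining common prefixes — done.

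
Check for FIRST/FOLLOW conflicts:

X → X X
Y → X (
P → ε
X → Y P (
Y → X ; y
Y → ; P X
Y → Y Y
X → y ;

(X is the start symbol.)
No FIRST/FOLLOW conflicts.

A FIRST/FOLLOW conflict occurs when a non-terminal N has a nullable alternative N → β (β ⇒* ε) and another alternative N → α with FIRST(α) ∩ FOLLOW(N) ≠ ∅: on such a lookahead the parser cannot decide between expanding α and letting N vanish via β.

Nullable non-terminals: P.
P has a nullable alternative but only one production, so nothing to check.

X, Y have no nullable alternative, so no FIRST/FOLLOW check is needed there.

No FIRST/FOLLOW conflicts found.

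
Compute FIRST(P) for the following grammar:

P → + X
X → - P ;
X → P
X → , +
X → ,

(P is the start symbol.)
To compute FIRST(P), examine every production with P on the left-hand side, reading each right-hand side left to right until a non-nullable symbol is reached.

From P → + X:
  - '+' is a terminal: add '+' and stop

Collecting: FIRST(P) = { '+' }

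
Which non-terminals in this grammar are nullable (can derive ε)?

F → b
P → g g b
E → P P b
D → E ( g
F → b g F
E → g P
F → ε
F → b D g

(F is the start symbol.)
{ 'F' }

A non-terminal is nullable if it can derive ε (the empty string): either it has an ε-production, or it has a production whose right-hand side consists entirely of nullable non-terminals.

ε-productions: F → ε
So F is immediately nullable.
No further non-terminal can be added: every production for the remaining non-terminals contains a terminal or a non-nullable non-terminal.
Nullable = { 'F' }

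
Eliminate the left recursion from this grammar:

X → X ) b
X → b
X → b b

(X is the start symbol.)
X is directly left-recursive. The standard transformation for
  A → A α₁ | ... | A α_m | β₁ | ... | β_n
is
  A  → β₁ A' | ... | β_n A'
  A' → α₁ A' | ... | α_m A' | ε

X → b becomes X → b X'
X → b b becomes X → b b X'
X → X ) b becomes X' → ) b X'
Add X' → ε

Resulting grammar:
X → b X'
X → b b X'
X' → ) b X'
X' → ε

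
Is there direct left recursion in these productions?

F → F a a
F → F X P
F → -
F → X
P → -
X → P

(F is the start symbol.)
F → F a a: LEFT RECURSIVE (starts with F)
F → F X P: LEFT RECURSIVE (starts with F)
F → -: starts with '-'
F → X: starts with X
P → -: starts with '-'
X → P: starts with P

The grammar has direct left recursion on: F.

Answer: Yes, F is left-recursive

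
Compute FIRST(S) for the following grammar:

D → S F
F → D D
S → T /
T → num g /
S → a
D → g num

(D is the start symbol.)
{ 'a', 'num' }

To compute FIRST(S), examine every production with S on the left-hand side, reading each right-hand side left to right until a non-nullable symbol is reached.

FIRST sets of the other non-terminals involved (by the same procedure, iterated to a fixed point):
  FIRST(T) = { 'num' }

From S → T /:
  - T is a non-terminal: add FIRST(T) \ {ε} = { 'num' }
    T is not nullable, so stop
From S → a:
  - a is a terminal: add 'a' and stop

Collecting: FIRST(S) = { 'a', 'num' }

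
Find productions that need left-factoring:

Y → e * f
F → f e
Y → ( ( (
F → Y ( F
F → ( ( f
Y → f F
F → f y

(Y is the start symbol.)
Left-factoring is needed when two productions for the same non-terminal
share a common prefix on the right-hand side.

Productions for Y:
  Y → e * f
  Y → ( ( (
  Y → f F
Productions for F:
  F → f e
  F → Y ( F
  F → ( ( f
  F → f y

Found common prefix 'f' in productions for F

Answer: Yes, F has productions with common prefix 'f'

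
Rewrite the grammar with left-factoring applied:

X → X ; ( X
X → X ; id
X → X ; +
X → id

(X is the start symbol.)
X → X ; X'
X' → ( X
X' → id
X' → +
X → id

Left-factoring transforms A → αβ₁ | αβ₂ into A → αA' and A' → β₁ | β₂
(α is the longest common prefix among the alternatives). Repeat until
no nonterminal has two alternatives with a common prefix.

Round 1: X has alternatives sharing prefix 'X ;'. Introduce X': X → X ; X'
  Add: X' → ( X
  Add: X' → id
  Add: X' → +

No remaining common prefixes — done.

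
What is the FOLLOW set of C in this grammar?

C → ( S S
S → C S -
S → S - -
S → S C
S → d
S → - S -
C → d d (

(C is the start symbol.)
{ $, '(', '-', 'd' }

To compute FOLLOW(C), find every occurrence of C on a right-hand side N → α C β: add FIRST(β) \ {ε}, and if β is empty or nullable also add FOLLOW(N). Iterate to a fixed point.

C is the start symbol, so $ ∈ FOLLOW(C).
In S → C S -: C is followed by S '-', add FIRST(S '-') \ {ε} = { '(', '-', 'd' }
In S → S C: C is at the end, add FOLLOW(S)

The FOLLOW sets referred to above (computed the same way, to a fixed point):
  FOLLOW(S) = { $, '(', '-', 'd' }

Taking the union: FOLLOW(C) = { $, '(', '-', 'd' }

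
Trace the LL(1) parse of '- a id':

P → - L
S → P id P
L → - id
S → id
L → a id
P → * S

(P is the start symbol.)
LL(1) parsing maintains a stack (initially the start symbol over $) and the input. At each step: if the stack top is a terminal, match it against the current input token; if it is a non-terminal N, replace it with the RHS of M[N, lookahead] (the unique production whose predict set contains the lookahead).

Stack is shown with the top on the left.

Stack   Input     Action
------------------------
P $     - a id $  output P → - L
- L $   - a id $  match '-'
L $     a id $    output L → a id
a id $  a id $    match 'a'
id $    id $      match 'id'
$       $         accept

The string is accepted.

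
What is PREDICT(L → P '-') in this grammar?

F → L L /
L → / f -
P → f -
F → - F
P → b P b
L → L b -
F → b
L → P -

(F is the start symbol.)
{ 'b', 'f' }

PREDICT(L → P '-') = (FIRST(RHS) \ {ε}) ∪ (FOLLOW(L) if ε ∈ FIRST(RHS), i.e. RHS ⇒* ε)
FIRST(P) = { 'b', 'f' }
FIRST(P '-') = { 'b', 'f' }
ε ∉ FIRST(P '-'), so FOLLOW(L) is not added.
PREDICT(L → P '-') = { 'b', 'f' }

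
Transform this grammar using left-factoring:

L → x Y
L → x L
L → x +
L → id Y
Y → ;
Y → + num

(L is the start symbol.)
L → x L'
L' → Y
L' → L
L' → +
L → id Y
Y → ;
Y → + num

Left-factoring transforms A → αβ₁ | αβ₂ into A → αA' and A' → β₁ | β₂
(α is the longest common prefix among the alternatives). Repeat until
no nonterminal has two alternatives with a common prefix.

Round 1: L has alternatives sharing prefix 'x'. Introduce L': L → x L'
  Add: L' → Y
  Add: L' → L
  Add: L' → +

No remaining common prefixes — done.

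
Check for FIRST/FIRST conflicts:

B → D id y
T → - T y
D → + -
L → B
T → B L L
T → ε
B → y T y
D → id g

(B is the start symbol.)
A FIRST/FIRST conflict occurs when two productions N → α and N → β for the same non-terminal have FIRST(α) ∩ FIRST(β) ≠ ∅ (with ε ∈ FIRST of a nullable right-hand side, so two nullable alternatives also conflict).

FIRST sets of the non-terminals at (or reachable through a nullable prefix from) the front of some alternative:
  FIRST(D) = { '+', 'id' }
  FIRST(B) = { '+', 'id', 'y' }

Productions for B:
  B → D id y: FIRST = { '+', 'id' }
  B → y T y: FIRST = { 'y' }
Productions for T:
  T → - T y: FIRST = { '-' }
  T → B L L: FIRST = { '+', 'id', 'y' }
  T → ε: FIRST = { ε }
Productions for D:
  D → + -: FIRST = { '+' }
  D → id g: FIRST = { 'id' }
L has only one production, so no FIRST/FIRST conflict is possible there.

All alternatives of each non-terminal have pairwise disjoint FIRST sets.

Answer: No FIRST/FIRST conflicts.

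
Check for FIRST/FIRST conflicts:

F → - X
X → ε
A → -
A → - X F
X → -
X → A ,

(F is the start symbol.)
FIRST sets of the non-terminals at (or reachable through a nullable prefix from) the front of some alternative:
  FIRST(A) = { '-' }

Productions for X:
  X → ε: FIRST = { ε }
  X → -: FIRST = { '-' }
  X → A ,: FIRST = { '-' }
Productions for A:
  A → -: FIRST = { '-' }
  A → - X F: FIRST = { '-' }
F has only one production, so no FIRST/FIRST conflict is possible there.

Conflict for X: X → - and X → A ,
  Overlap: { '-' }
Conflict for A: A → - and A → - X F
  Overlap: { '-' }

Answer: Yes. X → '-' / X → A ',' on { '-' }; A → '-' / A → '-' X F on { '-' }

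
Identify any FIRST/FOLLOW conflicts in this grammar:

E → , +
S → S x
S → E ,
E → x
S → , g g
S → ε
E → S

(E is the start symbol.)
Nullable non-terminals: E, S.
FIRST sets used below: FIRST(S) = { ',', 'x', ε }, FIRST(E) = { ',', 'x', ε }

E: nullable alternative(s) E → S; FOLLOW(E) = { $, ',' }
  E → , +: FIRST \ {ε} = { ',' } — overlaps FOLLOW(E) on { ',' }: CONFLICT
  E → x: FIRST \ {ε} = { 'x' } — disjoint from FOLLOW(E)
  E → S: FIRST \ {ε} = { ',', 'x' } — this is the only nullable alternative, skip

S: nullable alternative(s) S → ε; FOLLOW(S) = { $, ',', 'x' }
  S → S x: FIRST \ {ε} = { ',', 'x' } — overlaps FOLLOW(S) on { ',', 'x' }: CONFLICT
  S → E ,: FIRST \ {ε} = { ',', 'x' } — overlaps FOLLOW(S) on { ',', 'x' }: CONFLICT
  S → , g g: FIRST \ {ε} = { ',' } — overlaps FOLLOW(S) on { ',' }: CONFLICT
  S → ε: FIRST \ {ε} = { } — this is the only nullable alternative, skip

So the grammar has 4 FIRST/FOLLOW conflicts (marked CONFLICT above).

Answer: Yes. E → ',' '+' with FOLLOW(E) on { ',' }; S → S x with FOLLOW(S) on { ',', 'x' }; S → E ',' with FOLLOW(S) on { ',', 'x' }; S → ',' g g with FOLLOW(S) on { ',' }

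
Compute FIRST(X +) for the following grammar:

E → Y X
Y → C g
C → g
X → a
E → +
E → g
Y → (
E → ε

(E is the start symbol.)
FIRST sets of the non-terminals involved (from the grammar, by fixed-point iteration):
  FIRST(X) = { 'a' }

To compute FIRST(X +), process the symbols left to right:
Symbol X is a non-terminal. Add FIRST(X) \ {ε} = { 'a' }
X is not nullable (ε ∉ FIRST(X)), so stop here.
FIRST(X +) = { 'a' }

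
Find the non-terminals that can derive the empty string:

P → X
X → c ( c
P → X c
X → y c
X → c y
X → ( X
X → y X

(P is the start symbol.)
A non-terminal is nullable if it can derive ε (the empty string): either it has an ε-production, or it has a production whose right-hand side consists entirely of nullable non-terminals.

There are no ε-productions, so no non-terminal can derive ε.
No non-terminals are nullable.

Answer: None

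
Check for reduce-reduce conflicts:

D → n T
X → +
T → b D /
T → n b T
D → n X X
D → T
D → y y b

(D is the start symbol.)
A reduce-reduce conflict occurs when an LR(0) state has two complete items [A → α .] and [B → β .] — both call for a reduction, and with no lookahead the parser cannot choose between them.

Augment with D' → D and build the canonical LR(0) collection (I0 = CLOSURE({[D' → . D]}), then GOTO on every symbol after a dot until no new states appear). It has 19 states:
  I0: { [D → . T], [D → . n T], [D → . n X X], [D → . y y b], [D' → . D], [T → . b D /], [T → . n b T] }  — shift
  I1: { [D' → D .] }  — accept
  I2: { [D → T .] }  — reduce
  I3: { [D → . T], [D → . n T], [D → . n X X], [D → . y y b], [T → . b D /], [T → . n b T], [T → b . D /] }  — shift
  I4: { [D → n . T], [D → n . X X], [T → . b D /], [T → . n b T], [T → n . b T], [X → . +] }  — shift
  I5: { [D → y . y b] }  — shift
  I6: { [D → y y . b] }  — shift
  I7: { [D → y y b .] }  — reduce
  I8: { [X → + .] }  — reduce
  I9: { [D → n T .] }  — reduce
  I10: { [D → n X . X], [X → . +] }  — shift
  I11: { [D → . T], [D → . n T], [D → . n X X], [D → . y y b], [T → . b D /], [T → . n b T], [T → b . D /], [T → n b . T] }  — shift
  I12: { [T → n . b T] }  — shift
  I13: { [T → . b D /], [T → . n b T], [T → n b . T] }  — shift
  I14: { [T → n b T .] }  — reduce
  I15: { [T → b D . /] }  — shift
  I16: { [D → T .], [T → n b T .] }  — 2 reduces
  I17: { [T → b D / .] }  — reduce
  I18: { [D → n X X .] }  — reduce

I16 contains complete items [D → T .], [T → n b T .] — reduce-reduce conflict.

Answer: Yes — I16: [D → T .] vs [T → n b T .]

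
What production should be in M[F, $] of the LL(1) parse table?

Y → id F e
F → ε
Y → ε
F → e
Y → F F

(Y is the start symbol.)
F → ε

To find M[F, $], we find productions for F where $ is in the predict set (PREDICT(N → α) = (FIRST(α) \ {ε}) ∪ (FOLLOW(N) if α ⇒* ε)).

Relevant sets:
  FOLLOW(F) = { $, 'e' }

F → ε: PREDICT = { $, 'e' }
  $ is in predict set, so this production goes in M[F, $]
F → e: PREDICT = { 'e' }

M[F, $] = F → ε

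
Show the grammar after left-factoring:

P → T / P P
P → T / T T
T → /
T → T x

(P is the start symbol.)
Left-factoring transforms A → αβ₁ | αβ₂ into A → αA' and A' → β₁ | β₂
(α is the longest common prefix among the alternatives). Repeat until
no nonterminal has two alternatives with a common prefix.

Round 1: P has alternatives sharing prefix 'T /'. Introduce P': P → T / P'
  Add: P' → P P
  Add: P' → T T

No remaining common prefixes — done.

Resulting grammar:
P → T / P'
P' → P P
P' → T T
T → /
T → T x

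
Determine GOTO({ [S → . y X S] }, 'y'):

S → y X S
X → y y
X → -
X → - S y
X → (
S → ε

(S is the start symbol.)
{ [S → y . X S], [X → . (], [X → . - S y], [X → . -], [X → . y y] }

GOTO(I, 'y') = CLOSURE({ [A → αX.β] : [A → α.Xβ] ∈ I, X = 'y' })

Items with dot before 'y', with the dot advanced:
  [S → . y X S] → [S → y . X S]
Closure of the advanced items:
  [S → y . X S] has the dot before X: add [X → . y y], [X → . -], [X → . - S y], [X → . (]

GOTO = { [S → y . X S], [X → . (], [X → . - S y], [X → . -], [X → . y y] }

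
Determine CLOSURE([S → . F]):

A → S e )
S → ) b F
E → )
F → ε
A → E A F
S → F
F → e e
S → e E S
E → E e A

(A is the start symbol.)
{ [F → . e e], [F → .], [S → . F] }

Start with: [S → . F]
  [S → . F] has the dot before F: add [F → .], [F → . e e]
No further items can be added.

CLOSURE = { [F → . e e], [F → .], [S → . F] }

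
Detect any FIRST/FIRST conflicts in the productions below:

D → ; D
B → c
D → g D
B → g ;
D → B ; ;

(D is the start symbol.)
A FIRST/FIRST conflict occurs when two productions N → α and N → β for the same non-terminal have FIRST(α) ∩ FIRST(β) ≠ ∅ (with ε ∈ FIRST of a nullable right-hand side, so two nullable alternatives also conflict).

FIRST sets of the non-terminals at (or reachable through a nullable prefix from) the front of some alternative:
  FIRST(B) = { 'c', 'g' }

Productions for D:
  D → ; D: FIRST = { ';' }
  D → g D: FIRST = { 'g' }
  D → B ; ;: FIRST = { 'c', 'g' }
Productions for B:
  B → c: FIRST = { 'c' }
  B → g ;: FIRST = { 'g' }

Conflict for D: D → g D and D → B ; ;
  Overlap: { 'g' }

Answer: Yes. D → g D / D → B ';' ';' on { 'g' }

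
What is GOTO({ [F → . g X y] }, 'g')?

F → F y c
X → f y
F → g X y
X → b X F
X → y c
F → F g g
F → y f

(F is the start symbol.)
GOTO(I, 'g') = CLOSURE({ [A → αX.β] : [A → α.Xβ] ∈ I, X = 'g' })

Items with dot before 'g', with the dot advanced:
  [F → . g X y] → [F → g . X y]
Closure of the advanced items:
  [F → g . X y] has the dot before X: add [X → . f y], [X → . b X F], [X → . y c]

GOTO = { [F → g . X y], [X → . b X F], [X → . f y], [X → . y c] }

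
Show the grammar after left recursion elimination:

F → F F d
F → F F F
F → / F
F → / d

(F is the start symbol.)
F is directly left-recursive. The standard transformation for
  A → A α₁ | ... | A α_m | β₁ | ... | β_n
is
  A  → β₁ A' | ... | β_n A'
  A' → α₁ A' | ... | α_m A' | ε

F → / F becomes F → / F F'
F → / d becomes F → / d F'
F → F F d becomes F' → F d F'
F → F F F becomes F' → F F F'
Add F' → ε

Resulting grammar:
F → / F F'
F → / d F'
F' → F d F'
F' → F F F'
F' → ε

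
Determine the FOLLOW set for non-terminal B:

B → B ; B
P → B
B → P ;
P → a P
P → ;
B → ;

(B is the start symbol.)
{ $, ';' }

B is the start symbol, so $ ∈ FOLLOW(B).
In B → B ; B: B is followed by ';' B, add FIRST(';' B) \ {ε} = { ';' }
In B → B ; B: B is at the end; this adds FOLLOW(B) to itself — nothing new
In P → B: B is at the end, add FOLLOW(P)

The FOLLOW sets referred to above (computed the same way, to a fixed point):
  FOLLOW(P) = { ';' }

Taking the union: FOLLOW(B) = { $, ';' }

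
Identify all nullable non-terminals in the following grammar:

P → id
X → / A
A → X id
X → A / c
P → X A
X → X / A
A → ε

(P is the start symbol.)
A non-terminal is nullable if it can derive ε (the empty string): either it has an ε-production, or it has a production whose right-hand side consists entirely of nullable non-terminals.

ε-productions: A → ε
So A is immediately nullable.
No further non-terminal can be added: every production for the remaining non-terminals contains a terminal or a non-nullable non-terminal.
Nullable = { 'A' }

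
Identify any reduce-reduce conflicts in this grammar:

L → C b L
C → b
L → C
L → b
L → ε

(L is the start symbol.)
A reduce-reduce conflict occurs when an LR(0) state has two complete items [A → α .] and [B → β .] — both call for a reduction, and with no lookahead the parser cannot choose between them.

Augment with L' → L and build the canonical LR(0) collection (I0 = CLOSURE({[L' → . L]}), then GOTO on every symbol after a dot until no new states appear). It has 6 states:
  I0: { [C → . b], [L → . C b L], [L → . C], [L → . b], [L → .], [L' → . L] }  — shift, reduce
  I1: { [L → C . b L], [L → C .] }  — shift, reduce
  I2: { [L' → L .] }  — accept
  I3: { [C → b .], [L → b .] }  — 2 reduces
  I4: { [C → . b], [L → . C b L], [L → . C], [L → . b], [L → .], [L → C b . L] }  — shift, reduce
  I5: { [L → C b L .] }  — reduce

I3 contains complete items [C → b .], [L → b .] — reduce-reduce conflict.

Answer: Yes — I3: [C → b .] vs [L → b .]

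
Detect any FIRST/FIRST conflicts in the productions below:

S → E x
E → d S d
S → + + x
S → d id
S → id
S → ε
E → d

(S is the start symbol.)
Yes. S → E x / S → d id on { 'd' }; E → d S d / E → d on { 'd' }

FIRST sets of the non-terminals at (or reachable through a nullable prefix from) the front of some alternative:
  FIRST(E) = { 'd' }

Productions for S:
  S → E x: FIRST = { 'd' }
  S → + + x: FIRST = { '+' }
  S → d id: FIRST = { 'd' }
  S → id: FIRST = { 'id' }
  S → ε: FIRST = { ε }
Productions for E:
  E → d S d: FIRST = { 'd' }
  E → d: FIRST = { 'd' }

Conflict for S: S → E x and S → d id
  Overlap: { 'd' }
Conflict for E: E → d S d and E → d
  Overlap: { 'd' }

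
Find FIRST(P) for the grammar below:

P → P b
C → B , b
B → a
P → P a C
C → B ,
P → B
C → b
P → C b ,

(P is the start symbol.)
To compute FIRST(P), examine every production with P on the left-hand side, reading each right-hand side left to right until a non-nullable symbol is reached.

FIRST sets of the other non-terminals involved (by the same procedure, iterated to a fixed point):
  FIRST(B) = { 'a' }
  FIRST(C) = { 'a', 'b' }

From P → P b:
  - P is the symbol being defined: contributes nothing new
    P is not nullable, so stop
From P → P a C:
  - P is the symbol being defined: contributes nothing new
    P is not nullable, so stop
From P → B:
  - B is a non-terminal: add FIRST(B) \ {ε} = { 'a' }
    B is not nullable, so stop
From P → C b ,:
  - C is a non-terminal: add FIRST(C) \ {ε} = { 'a', 'b' }
    C is not nullable, so stop

Collecting: FIRST(P) = { 'a', 'b' }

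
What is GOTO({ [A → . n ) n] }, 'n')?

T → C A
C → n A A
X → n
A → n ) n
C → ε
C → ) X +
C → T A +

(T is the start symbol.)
GOTO(I, 'n') = CLOSURE({ [A → αX.β] : [A → α.Xβ] ∈ I, X = 'n' })

Items with dot before 'n', with the dot advanced:
  [A → . n ) n] → [A → n . ) n]
Closure adds nothing (no advanced item has the dot before a non-terminal).

GOTO = { [A → n . ) n] }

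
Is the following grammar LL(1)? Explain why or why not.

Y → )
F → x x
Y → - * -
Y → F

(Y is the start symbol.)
Yes, the grammar is LL(1).

Relevant sets:
  FIRST(F) = { 'x' }

For Y:
  PREDICT(Y → ')') = { ')' }
  PREDICT(Y → '-' '*' '-') = { '-' }
  PREDICT(Y → F) = { 'x' }
F has a single production, so nothing to check there.

All predict sets are disjoint. The grammar IS LL(1).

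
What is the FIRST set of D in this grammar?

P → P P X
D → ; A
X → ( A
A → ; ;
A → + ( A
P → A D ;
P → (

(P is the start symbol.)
From D → ; A:
  - ';' is a terminal: add ';' and stop

Collecting: FIRST(D) = { ';' }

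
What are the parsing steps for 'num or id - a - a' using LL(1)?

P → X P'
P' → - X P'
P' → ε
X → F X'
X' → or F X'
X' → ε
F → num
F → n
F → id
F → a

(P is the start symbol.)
LL(1) parsing maintains a stack (initially the start symbol over $) and the input. At each step: if the stack top is a terminal, match it against the current input token; if it is a non-terminal N, replace it with the RHS of M[N, lookahead] (the unique production whose predict set contains the lookahead).

Stack is shown with the top on the left.

Stack         Input                Action
-----------------------------------------
P $           num or id - a - a $  output P → X P'
X P' $        num or id - a - a $  output X → F X'
F X' P' $     num or id - a - a $  output F → num
num X' P' $   num or id - a - a $  match 'num'
X' P' $       or id - a - a $      output X' → or F X'
or F X' P' $  or id - a - a $      match 'or'
F X' P' $     id - a - a $         output F → id
id X' P' $    id - a - a $         match 'id'
X' P' $       - a - a $            output X' → ε
P' $          - a - a $            output P' → - X P'
- X P' $      - a - a $            match '-'
X P' $        a - a $              output X → F X'
F X' P' $     a - a $              output F → a
a X' P' $     a - a $              match 'a'
X' P' $       - a $                output X' → ε
P' $          - a $                output P' → - X P'
- X P' $      - a $                match '-'
X P' $        a $                  output X → F X'
F X' P' $     a $                  output F → a
a X' P' $     a $                  match 'a'
X' P' $       $                    output X' → ε
P' $          $                    output P' → ε
$             $                    accept

The string is accepted.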